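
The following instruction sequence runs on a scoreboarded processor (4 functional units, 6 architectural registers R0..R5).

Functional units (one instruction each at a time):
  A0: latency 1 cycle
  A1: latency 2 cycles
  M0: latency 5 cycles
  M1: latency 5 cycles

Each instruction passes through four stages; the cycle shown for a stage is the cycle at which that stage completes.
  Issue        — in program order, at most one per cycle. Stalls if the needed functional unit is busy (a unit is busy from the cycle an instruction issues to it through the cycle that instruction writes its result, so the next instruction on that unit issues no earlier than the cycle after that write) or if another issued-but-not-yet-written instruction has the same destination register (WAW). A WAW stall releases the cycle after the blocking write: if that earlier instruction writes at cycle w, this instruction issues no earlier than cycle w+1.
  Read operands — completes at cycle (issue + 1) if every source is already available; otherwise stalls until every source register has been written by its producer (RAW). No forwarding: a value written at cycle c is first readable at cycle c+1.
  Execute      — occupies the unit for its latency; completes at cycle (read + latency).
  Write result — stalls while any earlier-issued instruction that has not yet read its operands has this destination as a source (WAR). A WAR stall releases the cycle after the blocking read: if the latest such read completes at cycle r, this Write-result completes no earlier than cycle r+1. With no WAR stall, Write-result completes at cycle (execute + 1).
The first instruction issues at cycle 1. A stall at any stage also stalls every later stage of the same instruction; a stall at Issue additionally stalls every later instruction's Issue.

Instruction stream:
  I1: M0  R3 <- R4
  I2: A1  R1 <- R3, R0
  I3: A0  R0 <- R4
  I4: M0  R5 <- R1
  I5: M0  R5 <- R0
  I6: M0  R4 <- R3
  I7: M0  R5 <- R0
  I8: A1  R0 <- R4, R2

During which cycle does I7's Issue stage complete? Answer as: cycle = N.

c1: issue I1 (M0)
c2: I1 read-ops · issue I2 (A1)
c3: issue I3 (A0)
c4: I3 read-ops
c5: I3 finished on A0
c7: I1 finished on M0
c8: I1→R3
c9: I2 read-ops · issue I4 (M0)
c10: I3→R0
c11: I2 finished on A1
c12: I2→R1
c13: I4 read-ops
c18: I4 finished on M0
c19: I4→R5
c20: issue I5 (M0)
c21: I5 read-ops
c26: I5 finished on M0
c27: I5→R5
c28: issue I6 (M0)
c29: I6 read-ops
c34: I6 finished on M0
c35: I6→R4
c36: issue I7 (M0)
c37: I7 read-ops · issue I8 (A1)
c38: I8 read-ops
c40: I8 finished on A1
c41: I8→R0
c42: I7 finished on M0
c43: I7→R5

cycle = 36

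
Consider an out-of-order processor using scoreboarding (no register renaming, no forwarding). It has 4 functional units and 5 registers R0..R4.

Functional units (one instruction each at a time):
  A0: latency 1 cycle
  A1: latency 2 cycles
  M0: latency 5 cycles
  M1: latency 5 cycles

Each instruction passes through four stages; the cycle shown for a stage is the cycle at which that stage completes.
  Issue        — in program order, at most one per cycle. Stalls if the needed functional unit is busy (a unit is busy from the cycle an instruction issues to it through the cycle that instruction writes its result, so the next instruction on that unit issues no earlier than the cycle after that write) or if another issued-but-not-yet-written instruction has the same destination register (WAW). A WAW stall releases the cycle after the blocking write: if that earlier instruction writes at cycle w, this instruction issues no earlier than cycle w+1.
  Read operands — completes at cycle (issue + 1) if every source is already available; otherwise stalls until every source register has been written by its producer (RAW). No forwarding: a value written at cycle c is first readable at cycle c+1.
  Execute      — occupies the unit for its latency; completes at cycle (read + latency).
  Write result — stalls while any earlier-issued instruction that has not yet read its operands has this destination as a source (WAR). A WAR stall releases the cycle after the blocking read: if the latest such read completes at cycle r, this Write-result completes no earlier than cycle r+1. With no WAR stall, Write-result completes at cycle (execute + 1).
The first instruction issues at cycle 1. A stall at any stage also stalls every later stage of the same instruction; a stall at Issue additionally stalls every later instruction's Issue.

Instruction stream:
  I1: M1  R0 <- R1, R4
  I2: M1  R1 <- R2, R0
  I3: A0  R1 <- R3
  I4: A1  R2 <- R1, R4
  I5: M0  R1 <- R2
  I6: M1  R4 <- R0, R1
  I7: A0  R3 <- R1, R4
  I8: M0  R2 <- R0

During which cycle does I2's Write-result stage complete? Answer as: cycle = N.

cycle = 16

I1: IS=1 RO=2 EX=7 WR=8
I2: IS=9 RO=10 EX=15 WR=16  [struct: M1 busy until I1 writes@8]
I3: IS=17 RO=18 EX=19 WR=20  [WAW R1: wait I2 write@16]
I4: IS=18 RO=21 EX=23 WR=24  [RAW R1: wait I3 write@20]
I5: IS=21 RO=25 EX=30 WR=31  [WAW R1: wait I3 write@20; RAW R2: wait I4 write@24]
I6: IS=22 RO=32 EX=37 WR=38  [RAW R1: wait I5 write@31]
I7: IS=23 RO=39 EX=40 WR=41  [RAW R4: wait I6 write@38]
I8: IS=32 RO=33 EX=38 WR=39  [struct: M0 busy until I5 writes@31]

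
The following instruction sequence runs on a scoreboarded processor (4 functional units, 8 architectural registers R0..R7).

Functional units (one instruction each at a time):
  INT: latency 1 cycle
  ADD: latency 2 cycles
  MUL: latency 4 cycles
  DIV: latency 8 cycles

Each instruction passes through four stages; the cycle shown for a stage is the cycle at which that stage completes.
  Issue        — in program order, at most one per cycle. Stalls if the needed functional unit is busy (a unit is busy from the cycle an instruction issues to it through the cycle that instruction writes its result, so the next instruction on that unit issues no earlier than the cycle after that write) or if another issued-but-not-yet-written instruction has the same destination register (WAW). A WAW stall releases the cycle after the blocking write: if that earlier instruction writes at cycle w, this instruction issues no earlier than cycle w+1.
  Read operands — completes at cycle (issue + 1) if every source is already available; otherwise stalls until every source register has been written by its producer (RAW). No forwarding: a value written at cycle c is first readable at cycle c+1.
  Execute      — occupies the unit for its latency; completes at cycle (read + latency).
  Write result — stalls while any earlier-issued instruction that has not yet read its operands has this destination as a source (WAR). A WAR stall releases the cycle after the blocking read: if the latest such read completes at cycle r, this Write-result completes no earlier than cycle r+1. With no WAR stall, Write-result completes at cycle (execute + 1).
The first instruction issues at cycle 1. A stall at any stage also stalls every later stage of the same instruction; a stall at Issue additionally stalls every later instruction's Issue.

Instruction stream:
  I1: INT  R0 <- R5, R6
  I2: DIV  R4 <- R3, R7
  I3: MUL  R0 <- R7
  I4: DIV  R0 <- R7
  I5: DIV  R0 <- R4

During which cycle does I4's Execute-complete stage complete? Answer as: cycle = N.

cycle 1: I1 dispatched to INT
cycle 2: I1 operands ready, I2 dispatched to DIV
cycle 3: I1 complete, I2 operands ready
cycle 4: R0←I1
cycle 5: I3 dispatched to MUL
cycle 6: I3 operands ready
cycle 10: I3 complete
cycle 11: I2 complete, R0←I3
cycle 12: R4←I2
cycle 13: I4 dispatched to DIV
cycle 14: I4 operands ready
cycle 22: I4 complete
cycle 23: R0←I4
cycle 24: I5 dispatched to DIV
cycle 25: I5 operands ready
cycle 33: I5 complete
cycle 34: R0←I5

cycle = 22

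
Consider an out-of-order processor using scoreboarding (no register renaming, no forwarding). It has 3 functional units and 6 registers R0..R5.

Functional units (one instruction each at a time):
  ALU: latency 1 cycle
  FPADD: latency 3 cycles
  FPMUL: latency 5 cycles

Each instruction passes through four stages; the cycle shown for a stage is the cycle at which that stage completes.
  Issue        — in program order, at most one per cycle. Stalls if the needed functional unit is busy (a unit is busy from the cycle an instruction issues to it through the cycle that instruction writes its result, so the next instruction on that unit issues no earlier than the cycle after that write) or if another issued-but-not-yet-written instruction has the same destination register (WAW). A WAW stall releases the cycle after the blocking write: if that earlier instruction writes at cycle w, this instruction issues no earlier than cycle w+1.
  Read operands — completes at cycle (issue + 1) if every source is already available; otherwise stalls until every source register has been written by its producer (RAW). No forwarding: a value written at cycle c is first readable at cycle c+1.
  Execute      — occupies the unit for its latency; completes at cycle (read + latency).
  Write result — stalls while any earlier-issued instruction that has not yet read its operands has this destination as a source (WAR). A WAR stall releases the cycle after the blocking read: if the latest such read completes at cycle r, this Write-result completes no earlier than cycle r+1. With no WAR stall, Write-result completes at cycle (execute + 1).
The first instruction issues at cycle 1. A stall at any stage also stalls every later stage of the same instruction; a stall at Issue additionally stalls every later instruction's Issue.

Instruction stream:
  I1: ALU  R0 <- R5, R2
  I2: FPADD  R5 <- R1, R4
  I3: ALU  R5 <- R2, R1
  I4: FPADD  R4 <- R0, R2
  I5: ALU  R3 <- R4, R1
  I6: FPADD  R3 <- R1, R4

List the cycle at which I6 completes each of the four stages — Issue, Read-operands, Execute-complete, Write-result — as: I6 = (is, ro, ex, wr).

I6 = (18, 19, 22, 23)

I1  is:1  ro:2  ex:3  wr:4
I2  is:2  ro:3  ex:6  wr:7
I3  is:8  ro:9  ex:10  wr:11  — WAW R5: wait I2 write@7
I4  is:9  ro:10  ex:13  wr:14
I5  is:12  ro:15  ex:16  wr:17  — struct: ALU busy until I3 writes@11, RAW R4: wait I4 write@14
I6  is:18  ro:19  ex:22  wr:23  — WAW R3: wait I5 write@17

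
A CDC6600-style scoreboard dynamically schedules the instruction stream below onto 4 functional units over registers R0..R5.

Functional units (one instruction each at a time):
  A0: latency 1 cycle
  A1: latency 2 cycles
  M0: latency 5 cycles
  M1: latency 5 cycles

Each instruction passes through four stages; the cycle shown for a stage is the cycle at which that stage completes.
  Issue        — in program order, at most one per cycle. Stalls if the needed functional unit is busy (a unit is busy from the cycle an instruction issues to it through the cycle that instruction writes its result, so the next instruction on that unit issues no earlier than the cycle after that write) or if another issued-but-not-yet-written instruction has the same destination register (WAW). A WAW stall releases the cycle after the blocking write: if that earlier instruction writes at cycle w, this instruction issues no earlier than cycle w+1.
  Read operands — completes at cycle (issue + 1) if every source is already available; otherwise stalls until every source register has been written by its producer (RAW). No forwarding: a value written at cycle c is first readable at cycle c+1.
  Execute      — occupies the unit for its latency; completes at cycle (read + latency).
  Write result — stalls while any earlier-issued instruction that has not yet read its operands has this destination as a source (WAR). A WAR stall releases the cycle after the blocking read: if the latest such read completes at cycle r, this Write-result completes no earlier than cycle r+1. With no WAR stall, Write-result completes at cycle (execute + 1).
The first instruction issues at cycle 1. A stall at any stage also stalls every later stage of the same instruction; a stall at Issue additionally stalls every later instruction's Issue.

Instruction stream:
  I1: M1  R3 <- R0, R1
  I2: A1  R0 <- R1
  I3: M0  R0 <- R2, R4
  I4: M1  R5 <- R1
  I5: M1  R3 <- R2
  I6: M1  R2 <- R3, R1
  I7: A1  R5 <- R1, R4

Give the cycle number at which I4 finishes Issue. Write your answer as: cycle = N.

I1  is:1  ro:2  ex:7  wr:8
I2  is:2  ro:3  ex:5  wr:6
I3  is:7  ro:8  ex:13  wr:14  — WAW R0: wait I2 write@6
I4  is:9  ro:10  ex:15  wr:16  — struct: M1 busy until I1 writes@8
I5  is:17  ro:18  ex:23  wr:24  — struct: M1 busy until I4 writes@16
I6  is:25  ro:26  ex:31  wr:32  — struct: M1 busy until I5 writes@24
I7  is:26  ro:27  ex:29  wr:30

cycle = 9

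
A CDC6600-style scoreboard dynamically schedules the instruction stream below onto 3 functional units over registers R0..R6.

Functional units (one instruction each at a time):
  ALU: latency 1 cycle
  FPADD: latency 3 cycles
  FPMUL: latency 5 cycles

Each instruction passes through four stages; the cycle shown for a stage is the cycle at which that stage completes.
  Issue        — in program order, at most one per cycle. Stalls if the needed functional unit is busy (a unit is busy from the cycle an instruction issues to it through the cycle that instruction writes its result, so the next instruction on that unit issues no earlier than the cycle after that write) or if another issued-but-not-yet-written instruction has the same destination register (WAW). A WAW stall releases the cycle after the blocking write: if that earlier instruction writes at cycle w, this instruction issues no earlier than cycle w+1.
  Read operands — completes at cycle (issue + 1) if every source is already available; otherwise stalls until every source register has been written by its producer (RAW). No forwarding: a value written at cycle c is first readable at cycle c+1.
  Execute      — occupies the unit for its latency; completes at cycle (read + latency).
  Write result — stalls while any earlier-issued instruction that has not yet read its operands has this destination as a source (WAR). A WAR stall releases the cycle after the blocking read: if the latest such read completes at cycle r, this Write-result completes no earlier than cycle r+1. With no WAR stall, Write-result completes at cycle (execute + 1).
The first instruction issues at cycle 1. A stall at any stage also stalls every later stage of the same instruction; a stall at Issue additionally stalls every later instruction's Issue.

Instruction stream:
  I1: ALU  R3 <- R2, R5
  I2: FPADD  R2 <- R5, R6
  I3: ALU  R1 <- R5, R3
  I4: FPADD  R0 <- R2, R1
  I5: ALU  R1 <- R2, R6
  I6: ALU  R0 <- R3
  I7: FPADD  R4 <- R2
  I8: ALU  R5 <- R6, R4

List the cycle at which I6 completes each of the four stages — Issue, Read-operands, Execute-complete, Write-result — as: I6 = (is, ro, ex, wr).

I1  is:1  ro:2  ex:3  wr:4
I2  is:2  ro:3  ex:6  wr:7
I3  is:5  ro:6  ex:7  wr:8  — struct: ALU busy until I1 writes@4
I4  is:8  ro:9  ex:12  wr:13  — struct: FPADD busy until I2 writes@7
I5  is:9  ro:10  ex:11  wr:12
I6  is:14  ro:15  ex:16  wr:17  — WAW R0: wait I4 write@13
I7  is:15  ro:16  ex:19  wr:20
I8  is:18  ro:21  ex:22  wr:23  — struct: ALU busy until I6 writes@17, RAW R4: wait I7 write@20

I6 = (14, 15, 16, 17)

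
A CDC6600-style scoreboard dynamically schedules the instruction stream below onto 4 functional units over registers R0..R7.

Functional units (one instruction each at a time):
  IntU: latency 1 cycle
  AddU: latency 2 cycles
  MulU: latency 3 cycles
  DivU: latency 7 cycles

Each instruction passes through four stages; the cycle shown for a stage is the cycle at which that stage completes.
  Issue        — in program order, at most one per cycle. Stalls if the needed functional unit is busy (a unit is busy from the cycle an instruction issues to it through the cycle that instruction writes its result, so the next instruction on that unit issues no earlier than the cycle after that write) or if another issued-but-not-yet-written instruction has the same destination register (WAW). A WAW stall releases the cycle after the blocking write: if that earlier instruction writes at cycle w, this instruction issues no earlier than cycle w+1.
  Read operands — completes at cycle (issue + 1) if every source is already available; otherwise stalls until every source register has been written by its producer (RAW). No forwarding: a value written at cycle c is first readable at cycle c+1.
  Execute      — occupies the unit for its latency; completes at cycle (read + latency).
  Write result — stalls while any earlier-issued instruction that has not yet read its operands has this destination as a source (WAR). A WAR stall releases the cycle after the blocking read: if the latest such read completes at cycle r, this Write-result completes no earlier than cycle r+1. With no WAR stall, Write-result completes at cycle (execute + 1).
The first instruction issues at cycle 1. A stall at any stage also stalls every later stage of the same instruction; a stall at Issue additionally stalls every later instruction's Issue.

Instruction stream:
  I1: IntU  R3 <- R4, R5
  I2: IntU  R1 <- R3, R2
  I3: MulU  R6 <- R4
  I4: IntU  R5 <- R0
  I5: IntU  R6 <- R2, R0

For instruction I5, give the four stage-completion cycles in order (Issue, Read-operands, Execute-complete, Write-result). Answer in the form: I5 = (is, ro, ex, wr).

[1] I1 dispatched to IntU
[2] I1 operands ready
[3] I1 complete
[4] R3←I1
[5] I2 dispatched to IntU
[6] I2 operands ready | I3 dispatched to MulU
[7] I2 complete | I3 operands ready
[8] R1←I2
[9] I4 dispatched to IntU
[10] I3 complete | I4 operands ready
[11] R6←I3 | I4 complete
[12] R5←I4
[13] I5 dispatched to IntU
[14] I5 operands ready
[15] I5 complete
[16] R6←I5

I5 = (13, 14, 15, 16)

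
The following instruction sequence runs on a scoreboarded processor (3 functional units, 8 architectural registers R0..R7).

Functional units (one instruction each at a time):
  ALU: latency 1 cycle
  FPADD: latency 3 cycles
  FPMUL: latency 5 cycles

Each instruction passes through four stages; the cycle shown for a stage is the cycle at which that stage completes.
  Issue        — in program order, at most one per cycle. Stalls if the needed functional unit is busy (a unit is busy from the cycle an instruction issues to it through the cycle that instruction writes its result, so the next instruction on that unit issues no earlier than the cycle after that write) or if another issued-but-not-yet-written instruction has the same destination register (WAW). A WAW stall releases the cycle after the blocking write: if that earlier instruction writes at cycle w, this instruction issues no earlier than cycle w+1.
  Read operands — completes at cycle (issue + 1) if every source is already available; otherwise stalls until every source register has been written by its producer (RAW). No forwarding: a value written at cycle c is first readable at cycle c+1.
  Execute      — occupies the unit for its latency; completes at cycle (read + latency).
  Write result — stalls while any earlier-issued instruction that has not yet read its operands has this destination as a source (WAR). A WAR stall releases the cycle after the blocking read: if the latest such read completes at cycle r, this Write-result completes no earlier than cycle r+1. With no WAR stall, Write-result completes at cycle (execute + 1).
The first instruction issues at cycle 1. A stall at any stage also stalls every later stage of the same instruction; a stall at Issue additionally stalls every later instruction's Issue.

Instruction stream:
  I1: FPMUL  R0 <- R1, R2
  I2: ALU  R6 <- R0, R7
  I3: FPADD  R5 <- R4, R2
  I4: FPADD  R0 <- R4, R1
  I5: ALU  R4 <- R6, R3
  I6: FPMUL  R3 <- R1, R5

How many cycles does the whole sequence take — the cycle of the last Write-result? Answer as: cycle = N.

c1: I1→FPMUL
c2: I1 RO, I2→ALU
c3: I3→FPADD
c4: I3 RO
c7: I1 EX, I3 EX
c8: I1 WR R0, I3 WR R5
c9: I2 RO, I4→FPADD
c10: I2 EX, I4 RO
c11: I2 WR R6
c12: I5→ALU
c13: I4 EX, I5 RO, I6→FPMUL
c14: I4 WR R0, I5 EX, I6 RO
c15: I5 WR R4
c19: I6 EX
c20: I6 WR R3

cycle = 20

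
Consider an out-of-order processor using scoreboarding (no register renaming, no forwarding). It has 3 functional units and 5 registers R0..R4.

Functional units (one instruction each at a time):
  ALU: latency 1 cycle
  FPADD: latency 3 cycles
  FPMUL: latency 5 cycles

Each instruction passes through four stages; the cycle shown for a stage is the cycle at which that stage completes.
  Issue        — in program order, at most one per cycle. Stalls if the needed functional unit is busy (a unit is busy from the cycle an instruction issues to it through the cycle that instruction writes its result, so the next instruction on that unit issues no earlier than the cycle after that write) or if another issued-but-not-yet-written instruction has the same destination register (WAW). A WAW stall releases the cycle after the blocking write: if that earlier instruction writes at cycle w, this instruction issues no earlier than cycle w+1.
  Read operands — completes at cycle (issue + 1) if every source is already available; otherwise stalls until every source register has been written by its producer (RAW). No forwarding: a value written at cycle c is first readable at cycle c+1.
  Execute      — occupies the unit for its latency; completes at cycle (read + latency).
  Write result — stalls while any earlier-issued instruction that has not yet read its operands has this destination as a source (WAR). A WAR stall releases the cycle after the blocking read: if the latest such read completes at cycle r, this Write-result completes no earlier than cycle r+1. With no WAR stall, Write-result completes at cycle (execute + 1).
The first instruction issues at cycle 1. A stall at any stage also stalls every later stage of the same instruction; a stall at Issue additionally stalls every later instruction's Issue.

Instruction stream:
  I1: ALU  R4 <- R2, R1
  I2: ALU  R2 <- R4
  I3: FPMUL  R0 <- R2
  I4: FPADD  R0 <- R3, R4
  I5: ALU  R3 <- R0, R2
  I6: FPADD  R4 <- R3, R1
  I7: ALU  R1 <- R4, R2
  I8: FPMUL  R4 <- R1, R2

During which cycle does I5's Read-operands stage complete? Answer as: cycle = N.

t=1  issue I1 (ALU)
t=2  I1 read-ops
t=3  I1 finished on ALU
t=4  I1→R4
t=5  issue I2 (ALU)
t=6  I2 read-ops | issue I3 (FPMUL)
t=7  I2 finished on ALU
t=8  I2→R2
t=9  I3 read-ops
t=14  I3 finished on FPMUL
t=15  I3→R0
t=16  issue I4 (FPADD)
t=17  I4 read-ops | issue I5 (ALU)
t=20  I4 finished on FPADD
t=21  I4→R0
t=22  I5 read-ops | issue I6 (FPADD)
t=23  I5 finished on ALU
t=24  I5→R3
t=25  I6 read-ops | issue I7 (ALU)
t=28  I6 finished on FPADD
t=29  I6→R4
t=30  I7 read-ops | issue I8 (FPMUL)
t=31  I7 finished on ALU
t=32  I7→R1
t=33  I8 read-ops
t=38  I8 finished on FPMUL
t=39  I8→R4

cycle = 22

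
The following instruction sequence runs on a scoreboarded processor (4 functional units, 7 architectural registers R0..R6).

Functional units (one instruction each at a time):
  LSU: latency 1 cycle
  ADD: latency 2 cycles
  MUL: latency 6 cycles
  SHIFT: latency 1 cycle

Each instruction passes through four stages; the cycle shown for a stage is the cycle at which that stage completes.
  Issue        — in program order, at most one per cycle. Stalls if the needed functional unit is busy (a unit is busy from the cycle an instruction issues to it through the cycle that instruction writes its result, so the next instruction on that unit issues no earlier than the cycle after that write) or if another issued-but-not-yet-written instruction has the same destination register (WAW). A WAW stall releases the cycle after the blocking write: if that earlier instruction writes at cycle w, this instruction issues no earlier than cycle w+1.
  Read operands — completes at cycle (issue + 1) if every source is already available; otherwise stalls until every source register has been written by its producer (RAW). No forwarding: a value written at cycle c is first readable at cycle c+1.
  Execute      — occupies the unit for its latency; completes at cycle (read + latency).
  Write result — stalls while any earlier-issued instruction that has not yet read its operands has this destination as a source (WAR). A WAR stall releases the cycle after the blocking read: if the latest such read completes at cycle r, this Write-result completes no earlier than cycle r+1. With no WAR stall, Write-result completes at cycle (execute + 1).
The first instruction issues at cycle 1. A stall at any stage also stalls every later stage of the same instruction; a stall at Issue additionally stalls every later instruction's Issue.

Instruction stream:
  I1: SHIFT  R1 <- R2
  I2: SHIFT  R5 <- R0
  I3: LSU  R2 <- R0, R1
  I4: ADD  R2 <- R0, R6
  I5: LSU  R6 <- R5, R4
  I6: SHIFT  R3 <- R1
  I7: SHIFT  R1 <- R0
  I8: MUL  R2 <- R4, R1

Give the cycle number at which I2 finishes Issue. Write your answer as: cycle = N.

cycle = 5

cycle 1: I1 issues→SHIFT
cycle 2: I1 reads
cycle 3: I1 exec-done
cycle 4: I1 writes R1
cycle 5: I2 issues→SHIFT
cycle 6: I2 reads, I3 issues→LSU
cycle 7: I2 exec-done, I3 reads
cycle 8: I2 writes R5, I3 exec-done
cycle 9: I3 writes R2
cycle 10: I4 issues→ADD
cycle 11: I4 reads, I5 issues→LSU
cycle 12: I5 reads, I6 issues→SHIFT
cycle 13: I4 exec-done, I5 exec-done, I6 reads
cycle 14: I4 writes R2, I5 writes R6, I6 exec-done
cycle 15: I6 writes R3
cycle 16: I7 issues→SHIFT
cycle 17: I7 reads, I8 issues→MUL
cycle 18: I7 exec-done
cycle 19: I7 writes R1
cycle 20: I8 reads
cycle 26: I8 exec-done
cycle 27: I8 writes R2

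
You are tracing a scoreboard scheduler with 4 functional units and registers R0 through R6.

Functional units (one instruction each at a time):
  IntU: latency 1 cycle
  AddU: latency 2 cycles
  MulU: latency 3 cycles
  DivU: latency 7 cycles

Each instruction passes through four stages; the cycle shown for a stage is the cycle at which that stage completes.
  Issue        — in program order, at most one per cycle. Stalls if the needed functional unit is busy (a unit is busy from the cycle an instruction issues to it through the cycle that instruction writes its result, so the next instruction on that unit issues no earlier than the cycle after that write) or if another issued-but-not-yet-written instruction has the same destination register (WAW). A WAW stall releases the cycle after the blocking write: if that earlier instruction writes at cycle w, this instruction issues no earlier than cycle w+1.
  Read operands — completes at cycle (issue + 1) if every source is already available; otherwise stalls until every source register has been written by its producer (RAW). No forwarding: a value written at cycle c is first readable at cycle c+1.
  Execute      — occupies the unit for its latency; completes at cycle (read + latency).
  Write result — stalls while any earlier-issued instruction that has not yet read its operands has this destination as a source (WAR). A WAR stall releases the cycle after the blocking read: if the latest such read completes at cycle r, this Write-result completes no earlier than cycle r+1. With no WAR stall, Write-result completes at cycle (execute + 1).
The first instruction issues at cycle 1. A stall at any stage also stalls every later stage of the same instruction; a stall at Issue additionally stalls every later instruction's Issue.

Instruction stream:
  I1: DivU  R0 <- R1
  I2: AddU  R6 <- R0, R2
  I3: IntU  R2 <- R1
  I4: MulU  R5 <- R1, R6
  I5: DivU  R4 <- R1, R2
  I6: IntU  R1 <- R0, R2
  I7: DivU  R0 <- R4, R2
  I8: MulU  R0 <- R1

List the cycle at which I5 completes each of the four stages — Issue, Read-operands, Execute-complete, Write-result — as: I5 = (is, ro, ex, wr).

I5 = (11, 13, 20, 21)

cycle 1: I1→DivU
cycle 2: I1 RO · I2→AddU
cycle 3: I3→IntU
cycle 4: I3 RO · I4→MulU
cycle 5: I3 EX
cycle 9: I1 EX
cycle 10: I1 WR R0
cycle 11: I2 RO · I5→DivU
cycle 12: I3 WR R2
cycle 13: I2 EX · I5 RO · I6→IntU
cycle 14: I2 WR R6 · I6 RO
cycle 15: I4 RO · I6 EX
cycle 16: I6 WR R1
cycle 18: I4 EX
cycle 19: I4 WR R5
cycle 20: I5 EX
cycle 21: I5 WR R4
cycle 22: I7→DivU
cycle 23: I7 RO
cycle 30: I7 EX
cycle 31: I7 WR R0
cycle 32: I8→MulU
cycle 33: I8 RO
cycle 36: I8 EX
cycle 37: I8 WR R0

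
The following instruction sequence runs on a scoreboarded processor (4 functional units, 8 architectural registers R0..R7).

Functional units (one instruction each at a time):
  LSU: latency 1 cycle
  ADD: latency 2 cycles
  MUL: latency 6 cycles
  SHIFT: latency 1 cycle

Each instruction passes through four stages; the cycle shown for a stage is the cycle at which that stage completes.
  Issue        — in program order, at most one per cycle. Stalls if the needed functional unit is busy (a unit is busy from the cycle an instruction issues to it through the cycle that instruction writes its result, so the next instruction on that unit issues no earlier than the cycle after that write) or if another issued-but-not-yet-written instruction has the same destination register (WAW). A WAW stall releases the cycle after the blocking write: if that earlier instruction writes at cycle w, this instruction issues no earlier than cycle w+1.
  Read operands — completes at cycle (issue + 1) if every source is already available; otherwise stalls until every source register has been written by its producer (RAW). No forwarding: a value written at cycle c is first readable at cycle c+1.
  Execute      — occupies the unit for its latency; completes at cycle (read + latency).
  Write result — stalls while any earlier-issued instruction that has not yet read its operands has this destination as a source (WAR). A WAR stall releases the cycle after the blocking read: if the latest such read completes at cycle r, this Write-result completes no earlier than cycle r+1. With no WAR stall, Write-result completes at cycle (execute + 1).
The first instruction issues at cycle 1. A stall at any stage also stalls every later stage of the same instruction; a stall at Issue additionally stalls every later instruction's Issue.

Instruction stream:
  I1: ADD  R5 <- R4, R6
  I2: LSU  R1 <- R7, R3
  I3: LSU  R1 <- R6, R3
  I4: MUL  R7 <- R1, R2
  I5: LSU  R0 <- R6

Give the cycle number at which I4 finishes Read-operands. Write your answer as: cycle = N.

c1: I1 issues→ADD
c2: I1 reads; I2 issues→LSU
c3: I2 reads
c4: I1 exec-done; I2 exec-done
c5: I1 writes R5; I2 writes R1
c6: I3 issues→LSU
c7: I3 reads; I4 issues→MUL
c8: I3 exec-done
c9: I3 writes R1
c10: I4 reads; I5 issues→LSU
c11: I5 reads
c12: I5 exec-done
c13: I5 writes R0
c16: I4 exec-done
c17: I4 writes R7

cycle = 10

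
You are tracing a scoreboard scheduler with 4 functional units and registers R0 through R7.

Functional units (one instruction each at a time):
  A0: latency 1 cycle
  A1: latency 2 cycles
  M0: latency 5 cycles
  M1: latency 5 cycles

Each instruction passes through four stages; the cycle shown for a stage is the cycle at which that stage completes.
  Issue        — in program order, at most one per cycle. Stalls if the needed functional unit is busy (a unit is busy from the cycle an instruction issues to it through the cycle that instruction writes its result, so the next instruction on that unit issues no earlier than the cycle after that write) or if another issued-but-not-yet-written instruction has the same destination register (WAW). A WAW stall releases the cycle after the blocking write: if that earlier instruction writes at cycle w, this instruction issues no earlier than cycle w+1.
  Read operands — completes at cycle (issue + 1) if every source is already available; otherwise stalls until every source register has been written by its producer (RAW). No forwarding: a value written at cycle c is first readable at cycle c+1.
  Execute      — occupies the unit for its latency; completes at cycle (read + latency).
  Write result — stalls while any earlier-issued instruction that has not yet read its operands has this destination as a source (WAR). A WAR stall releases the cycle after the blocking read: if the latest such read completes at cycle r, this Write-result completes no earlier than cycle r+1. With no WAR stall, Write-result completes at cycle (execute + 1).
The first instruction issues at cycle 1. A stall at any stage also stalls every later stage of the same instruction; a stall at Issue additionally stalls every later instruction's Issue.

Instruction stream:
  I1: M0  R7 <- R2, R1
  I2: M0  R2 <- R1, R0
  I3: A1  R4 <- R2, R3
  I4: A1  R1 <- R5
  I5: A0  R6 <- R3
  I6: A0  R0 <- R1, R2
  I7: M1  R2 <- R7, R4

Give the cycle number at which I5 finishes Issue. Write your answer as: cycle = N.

cycle = 22

[1] I1→M0
[2] I1 RO
[7] I1 EX
[8] I1 WR R7
[9] I2→M0
[10] I2 RO | I3→A1
[15] I2 EX
[16] I2 WR R2
[17] I3 RO
[19] I3 EX
[20] I3 WR R4
[21] I4→A1
[22] I4 RO | I5→A0
[23] I5 RO
[24] I4 EX | I5 EX
[25] I4 WR R1 | I5 WR R6
[26] I6→A0
[27] I6 RO | I7→M1
[28] I6 EX | I7 RO
[29] I6 WR R0
[33] I7 EX
[34] I7 WR R2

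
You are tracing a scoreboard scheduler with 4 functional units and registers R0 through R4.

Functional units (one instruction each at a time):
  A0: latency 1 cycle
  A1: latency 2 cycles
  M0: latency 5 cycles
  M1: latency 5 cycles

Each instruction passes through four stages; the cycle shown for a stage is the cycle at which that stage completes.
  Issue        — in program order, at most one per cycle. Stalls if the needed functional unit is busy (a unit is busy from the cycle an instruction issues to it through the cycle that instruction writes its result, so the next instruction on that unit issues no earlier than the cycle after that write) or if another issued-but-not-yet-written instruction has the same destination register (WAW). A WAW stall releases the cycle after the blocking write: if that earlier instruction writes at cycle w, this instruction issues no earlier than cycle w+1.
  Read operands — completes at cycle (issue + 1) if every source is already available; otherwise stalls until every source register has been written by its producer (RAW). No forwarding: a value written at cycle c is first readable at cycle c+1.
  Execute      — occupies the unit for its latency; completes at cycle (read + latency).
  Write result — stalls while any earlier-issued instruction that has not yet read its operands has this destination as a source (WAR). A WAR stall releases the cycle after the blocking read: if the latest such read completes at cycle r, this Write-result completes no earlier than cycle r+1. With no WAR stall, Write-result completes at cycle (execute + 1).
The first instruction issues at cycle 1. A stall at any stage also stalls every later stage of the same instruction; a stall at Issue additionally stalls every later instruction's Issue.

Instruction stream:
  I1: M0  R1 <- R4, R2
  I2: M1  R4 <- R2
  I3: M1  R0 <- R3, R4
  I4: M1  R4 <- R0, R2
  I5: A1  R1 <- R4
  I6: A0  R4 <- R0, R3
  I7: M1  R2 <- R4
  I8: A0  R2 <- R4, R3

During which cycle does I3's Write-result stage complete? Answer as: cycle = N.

[1] I1 dispatched to M0
[2] I1 operands ready · I2 dispatched to M1
[3] I2 operands ready
[7] I1 complete
[8] R1←I1 · I2 complete
[9] R4←I2
[10] I3 dispatched to M1
[11] I3 operands ready
[16] I3 complete
[17] R0←I3
[18] I4 dispatched to M1
[19] I4 operands ready · I5 dispatched to A1
[24] I4 complete
[25] R4←I4
[26] I5 operands ready · I6 dispatched to A0
[27] I6 operands ready · I7 dispatched to M1
[28] I5 complete · I6 complete
[29] R1←I5 · R4←I6
[30] I7 operands ready
[35] I7 complete
[36] R2←I7
[37] I8 dispatched to A0
[38] I8 operands ready
[39] I8 complete
[40] R2←I8

cycle = 17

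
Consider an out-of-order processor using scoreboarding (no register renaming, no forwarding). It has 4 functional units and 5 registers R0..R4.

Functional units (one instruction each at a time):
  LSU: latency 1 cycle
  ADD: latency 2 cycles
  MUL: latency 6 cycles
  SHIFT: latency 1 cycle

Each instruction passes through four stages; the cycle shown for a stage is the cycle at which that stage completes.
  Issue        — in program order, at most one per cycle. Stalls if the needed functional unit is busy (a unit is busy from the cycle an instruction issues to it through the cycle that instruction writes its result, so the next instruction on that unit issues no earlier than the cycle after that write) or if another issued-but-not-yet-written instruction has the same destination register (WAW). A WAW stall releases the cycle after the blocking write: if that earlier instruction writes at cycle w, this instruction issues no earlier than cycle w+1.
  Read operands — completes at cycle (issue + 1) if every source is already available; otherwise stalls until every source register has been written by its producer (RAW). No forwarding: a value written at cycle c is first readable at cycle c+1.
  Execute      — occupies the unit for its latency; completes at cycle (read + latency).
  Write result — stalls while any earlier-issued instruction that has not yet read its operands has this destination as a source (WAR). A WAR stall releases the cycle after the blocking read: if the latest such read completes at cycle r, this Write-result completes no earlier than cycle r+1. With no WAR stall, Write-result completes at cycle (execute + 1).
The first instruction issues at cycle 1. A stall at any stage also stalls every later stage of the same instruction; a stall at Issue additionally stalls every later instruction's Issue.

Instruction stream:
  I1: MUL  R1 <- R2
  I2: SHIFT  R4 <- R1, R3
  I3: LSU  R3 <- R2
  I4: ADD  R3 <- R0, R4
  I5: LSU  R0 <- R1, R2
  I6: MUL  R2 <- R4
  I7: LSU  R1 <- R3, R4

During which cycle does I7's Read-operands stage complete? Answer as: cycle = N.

cycle 1: I1 dispatched to MUL
cycle 2: I1 operands ready, I2 dispatched to SHIFT
cycle 3: I3 dispatched to LSU
cycle 4: I3 operands ready
cycle 5: I3 complete
cycle 8: I1 complete
cycle 9: R1←I1
cycle 10: I2 operands ready
cycle 11: I2 complete, R3←I3
cycle 12: R4←I2, I4 dispatched to ADD
cycle 13: I4 operands ready, I5 dispatched to LSU
cycle 14: I5 operands ready, I6 dispatched to MUL
cycle 15: I4 complete, I5 complete, I6 operands ready
cycle 16: R3←I4, R0←I5
cycle 17: I7 dispatched to LSU
cycle 18: I7 operands ready
cycle 19: I7 complete
cycle 20: R1←I7
cycle 21: I6 complete
cycle 22: R2←I6

cycle = 18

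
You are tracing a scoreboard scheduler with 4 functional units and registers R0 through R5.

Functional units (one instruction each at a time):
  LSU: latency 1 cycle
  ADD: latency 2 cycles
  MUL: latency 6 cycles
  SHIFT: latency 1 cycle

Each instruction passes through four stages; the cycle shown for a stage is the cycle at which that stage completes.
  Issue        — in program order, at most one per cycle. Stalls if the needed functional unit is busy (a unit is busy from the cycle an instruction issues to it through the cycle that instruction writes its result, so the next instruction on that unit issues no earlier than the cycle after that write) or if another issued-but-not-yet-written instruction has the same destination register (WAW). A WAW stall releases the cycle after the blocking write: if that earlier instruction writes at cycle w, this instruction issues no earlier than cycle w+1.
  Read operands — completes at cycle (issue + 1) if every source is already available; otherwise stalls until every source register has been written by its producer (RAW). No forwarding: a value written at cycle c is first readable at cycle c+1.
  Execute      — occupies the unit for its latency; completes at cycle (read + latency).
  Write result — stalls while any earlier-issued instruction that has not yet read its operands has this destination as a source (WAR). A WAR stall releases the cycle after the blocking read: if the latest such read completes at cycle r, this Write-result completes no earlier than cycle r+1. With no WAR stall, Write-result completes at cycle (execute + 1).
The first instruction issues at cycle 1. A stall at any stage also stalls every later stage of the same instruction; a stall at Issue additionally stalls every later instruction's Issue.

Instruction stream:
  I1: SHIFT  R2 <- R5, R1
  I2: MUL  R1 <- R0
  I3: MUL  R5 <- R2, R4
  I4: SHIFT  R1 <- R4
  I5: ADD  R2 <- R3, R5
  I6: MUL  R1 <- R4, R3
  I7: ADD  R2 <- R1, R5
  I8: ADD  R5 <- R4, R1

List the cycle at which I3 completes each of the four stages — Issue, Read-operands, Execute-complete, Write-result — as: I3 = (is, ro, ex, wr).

I3 = (11, 12, 18, 19)

I1: IS=1 RO=2 EX=3 WR=4
I2: IS=2 RO=3 EX=9 WR=10
I3: IS=11 RO=12 EX=18 WR=19  [struct: MUL busy until I2 writes@10]
I4: IS=12 RO=13 EX=14 WR=15
I5: IS=13 RO=20 EX=22 WR=23  [RAW R5: wait I3 write@19]
I6: IS=20 RO=21 EX=27 WR=28  [struct: MUL busy until I3 writes@19]
I7: IS=24 RO=29 EX=31 WR=32  [struct: ADD busy until I5 writes@23; RAW R1: wait I6 write@28]
I8: IS=33 RO=34 EX=36 WR=37  [struct: ADD busy until I7 writes@32]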